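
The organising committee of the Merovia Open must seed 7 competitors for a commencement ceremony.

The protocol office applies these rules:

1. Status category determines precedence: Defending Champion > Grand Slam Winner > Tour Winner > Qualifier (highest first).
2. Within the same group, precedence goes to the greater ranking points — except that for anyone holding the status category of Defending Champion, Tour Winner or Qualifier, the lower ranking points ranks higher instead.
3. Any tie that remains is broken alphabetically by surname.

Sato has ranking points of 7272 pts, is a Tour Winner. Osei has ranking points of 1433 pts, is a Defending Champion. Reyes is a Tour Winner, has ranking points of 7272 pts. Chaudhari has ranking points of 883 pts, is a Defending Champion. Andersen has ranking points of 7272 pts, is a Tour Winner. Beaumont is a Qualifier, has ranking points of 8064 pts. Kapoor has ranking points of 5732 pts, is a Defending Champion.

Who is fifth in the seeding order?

Reyes

By status category: Chaudhari, Osei and Kapoor (Defending Champion); then Andersen, Reyes and Sato (Tour Winner); then Beaumont (Qualifier).
Among Chaudhari, Osei and Kapoor, by ranking points (lower first) (reversed rule for this group): Chaudhari (883 pts) before Osei (1433 pts) before Kapoor (5732 pts).
Andersen, Reyes and Sato all have ranking points 7272 pts, so the next rule applies.
Among Andersen, Reyes and Sato, alphabetically by surname: Andersen before Reyes before Sato.
Order: Chaudhari, Osei, Kapoor, Andersen, Reyes, Sato, Beaumont.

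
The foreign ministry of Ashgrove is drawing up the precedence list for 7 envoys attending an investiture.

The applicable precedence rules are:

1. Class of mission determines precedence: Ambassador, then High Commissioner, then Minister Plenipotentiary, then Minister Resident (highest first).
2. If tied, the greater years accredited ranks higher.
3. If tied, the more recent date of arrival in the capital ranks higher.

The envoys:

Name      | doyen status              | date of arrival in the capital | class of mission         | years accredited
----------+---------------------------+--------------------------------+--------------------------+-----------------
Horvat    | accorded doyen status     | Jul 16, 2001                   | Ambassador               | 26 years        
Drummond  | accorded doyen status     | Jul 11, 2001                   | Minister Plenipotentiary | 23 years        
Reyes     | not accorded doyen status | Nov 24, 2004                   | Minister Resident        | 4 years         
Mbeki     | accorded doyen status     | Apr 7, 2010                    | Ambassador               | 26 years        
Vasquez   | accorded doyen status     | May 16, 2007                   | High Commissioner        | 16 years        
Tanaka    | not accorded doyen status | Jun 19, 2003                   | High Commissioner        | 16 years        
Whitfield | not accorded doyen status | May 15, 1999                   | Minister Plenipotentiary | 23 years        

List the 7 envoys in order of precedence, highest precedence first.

Mbeki, Horvat, Vasquez, Tanaka, Drummond, Whitfield, Reyes

By class of mission: Mbeki and Horvat (Ambassador); then Vasquez and Tanaka (High Commissioner); then Drummond and Whitfield (Minister Plenipotentiary); then Reyes (Minister Resident).
Mbeki and Horvat both have years accredited 26 years, so the next rule applies.
Among Mbeki and Horvat, by date of arrival in the capital (later first): Mbeki (Apr 7, 2010) before Horvat (Jul 16, 2001).
Vasquez and Tanaka both have years accredited 16 years, so the next rule applies.
Among Vasquez and Tanaka, by date of arrival in the capital (later first): Vasquez (May 16, 2007) before Tanaka (Jun 19, 2003).
Drummond and Whitfield both have years accredited 23 years, so the next rule applies.
Among Drummond and Whitfield, by date of arrival in the capital (later first): Drummond (Jul 11, 2001) before Whitfield (May 15, 1999).
Full order: Mbeki, Horvat, Vasquez, Tanaka, Drummond, Whitfield, Reyes.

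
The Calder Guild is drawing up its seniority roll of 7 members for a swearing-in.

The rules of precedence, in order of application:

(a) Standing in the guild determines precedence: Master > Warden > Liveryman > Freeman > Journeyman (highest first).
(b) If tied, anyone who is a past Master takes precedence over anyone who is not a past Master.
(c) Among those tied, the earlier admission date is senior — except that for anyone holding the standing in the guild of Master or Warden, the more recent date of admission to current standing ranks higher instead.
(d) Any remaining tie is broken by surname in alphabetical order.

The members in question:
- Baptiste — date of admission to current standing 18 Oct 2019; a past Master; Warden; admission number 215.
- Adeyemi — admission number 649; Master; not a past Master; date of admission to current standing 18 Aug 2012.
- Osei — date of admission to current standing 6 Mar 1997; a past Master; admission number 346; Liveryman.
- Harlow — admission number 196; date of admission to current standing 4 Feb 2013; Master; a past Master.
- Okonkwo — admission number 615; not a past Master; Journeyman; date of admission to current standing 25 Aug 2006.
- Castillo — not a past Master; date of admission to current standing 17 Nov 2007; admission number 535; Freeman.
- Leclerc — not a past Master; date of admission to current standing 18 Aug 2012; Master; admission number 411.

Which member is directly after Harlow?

Adeyemi

By standing in the guild: Harlow, Adeyemi and Leclerc (Master); then Baptiste (Warden); then Osei (Liveryman); then Castillo (Freeman); then Okonkwo (Journeyman).
Among Harlow, Adeyemi and Leclerc, a past Master before not a past Master: Harlow (a past Master) before Adeyemi and Leclerc (not a past Master).
Adeyemi and Leclerc both have date of admission to current standing 18 Aug 2012, so the next rule applies.
Among Adeyemi and Leclerc, alphabetically by surname: Adeyemi before Leclerc.
Order: Harlow, Adeyemi, Leclerc, Baptiste, Osei, Castillo, Okonkwo.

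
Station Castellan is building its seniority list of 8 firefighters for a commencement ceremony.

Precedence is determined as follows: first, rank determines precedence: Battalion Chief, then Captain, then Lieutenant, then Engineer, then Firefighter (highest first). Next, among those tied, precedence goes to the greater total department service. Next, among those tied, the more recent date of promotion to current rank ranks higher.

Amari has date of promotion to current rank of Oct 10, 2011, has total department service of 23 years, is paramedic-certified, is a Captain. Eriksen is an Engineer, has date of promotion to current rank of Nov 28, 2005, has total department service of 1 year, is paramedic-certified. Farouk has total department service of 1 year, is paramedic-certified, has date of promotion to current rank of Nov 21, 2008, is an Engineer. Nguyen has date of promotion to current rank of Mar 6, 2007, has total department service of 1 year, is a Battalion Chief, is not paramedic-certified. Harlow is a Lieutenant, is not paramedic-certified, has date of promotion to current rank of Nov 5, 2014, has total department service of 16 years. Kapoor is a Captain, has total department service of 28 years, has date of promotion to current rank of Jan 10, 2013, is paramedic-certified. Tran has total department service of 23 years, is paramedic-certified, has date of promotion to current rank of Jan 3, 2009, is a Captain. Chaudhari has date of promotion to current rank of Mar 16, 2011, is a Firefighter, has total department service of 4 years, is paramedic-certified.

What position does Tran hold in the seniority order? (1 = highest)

4

By rank: Nguyen (Battalion Chief); then Kapoor, Amari and Tran (Captain); then Harlow (Lieutenant); then Farouk and Eriksen (Engineer); then Chaudhari (Firefighter).
Among Kapoor, Amari and Tran, by total department service (higher first): Kapoor (28 years) before Amari and Tran (23 years).
Among Amari and Tran, by date of promotion to current rank (later first): Amari (Oct 10, 2011) before Tran (Jan 3, 2009).
Farouk and Eriksen both have total department service 1 year, so the next rule applies.
Among Farouk and Eriksen, by date of promotion to current rank (later first): Farouk (Nov 21, 2008) before Eriksen (Nov 28, 2005).
Order: Nguyen, Kapoor, Amari, Tran, Harlow, Farouk, Eriksen, Chaudhari. So position 4.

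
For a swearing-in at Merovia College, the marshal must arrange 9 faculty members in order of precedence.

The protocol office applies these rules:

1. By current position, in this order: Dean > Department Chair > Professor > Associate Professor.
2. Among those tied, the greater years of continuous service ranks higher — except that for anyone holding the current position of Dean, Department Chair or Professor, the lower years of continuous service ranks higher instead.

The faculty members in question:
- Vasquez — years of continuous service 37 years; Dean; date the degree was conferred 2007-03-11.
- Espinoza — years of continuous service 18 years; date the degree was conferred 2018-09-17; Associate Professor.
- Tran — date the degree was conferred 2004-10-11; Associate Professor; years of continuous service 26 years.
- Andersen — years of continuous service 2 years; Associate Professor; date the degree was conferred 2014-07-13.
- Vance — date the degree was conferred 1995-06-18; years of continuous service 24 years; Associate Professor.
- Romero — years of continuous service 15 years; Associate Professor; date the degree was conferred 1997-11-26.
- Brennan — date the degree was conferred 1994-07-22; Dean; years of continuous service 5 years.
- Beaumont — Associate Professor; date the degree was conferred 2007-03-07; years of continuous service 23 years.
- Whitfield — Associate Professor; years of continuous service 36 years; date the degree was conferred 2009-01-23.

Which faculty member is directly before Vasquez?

Brennan

By current position: Brennan and Vasquez (Dean); then Whitfield, Tran, Vance, Beaumont, Espinoza, Romero and Andersen (Associate Professor).
Among Brennan and Vasquez, by years of continuous service (lower first) (reversed rule for this group): Brennan (5 years) before Vasquez (37 years).
Among Whitfield, Tran, Vance, Beaumont, Espinoza, Romero and Andersen, by years of continuous service (higher first): Whitfield (36 years) before Tran (26 years) before Vance (24 years) before Beaumont (23 years) before Espinoza (18 years) before Romero (15 years) before Andersen (2 years).
Order: Brennan, Vasquez, Whitfield, Tran, Vance, Beaumont, Espinoza, Romero, Andersen.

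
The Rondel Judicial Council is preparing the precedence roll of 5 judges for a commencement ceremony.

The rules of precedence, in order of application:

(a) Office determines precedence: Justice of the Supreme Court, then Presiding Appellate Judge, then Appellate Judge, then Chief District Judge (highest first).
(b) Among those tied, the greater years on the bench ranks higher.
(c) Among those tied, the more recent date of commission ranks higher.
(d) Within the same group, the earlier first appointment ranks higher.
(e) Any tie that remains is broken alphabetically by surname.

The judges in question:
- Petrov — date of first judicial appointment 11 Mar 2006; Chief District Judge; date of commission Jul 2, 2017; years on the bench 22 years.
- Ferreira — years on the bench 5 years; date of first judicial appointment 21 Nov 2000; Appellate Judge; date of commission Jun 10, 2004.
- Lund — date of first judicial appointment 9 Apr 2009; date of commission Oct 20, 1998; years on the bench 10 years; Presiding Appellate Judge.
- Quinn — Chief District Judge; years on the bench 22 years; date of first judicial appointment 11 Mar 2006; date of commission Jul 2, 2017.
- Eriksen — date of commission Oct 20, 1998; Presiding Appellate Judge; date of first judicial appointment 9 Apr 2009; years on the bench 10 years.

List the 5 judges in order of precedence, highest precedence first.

Eriksen, Lund, Ferreira, Petrov, Quinn

By office: Eriksen and Lund (Presiding Appellate Judge); then Ferreira (Appellate Judge); then Petrov and Quinn (Chief District Judge).
Eriksen and Lund both have years on the bench 10 years, so the next rule applies.
Eriksen and Lund both have date of commission Oct 20, 1998, so the next rule applies.
Eriksen and Lund both have date of first judicial appointment 9 Apr 2009, so the next rule applies.
Among Eriksen and Lund, alphabetically by surname: Eriksen before Lund.
Petrov and Quinn both have years on the bench 22 years, so the next rule applies.
Petrov and Quinn both have date of commission Jul 2, 2017, so the next rule applies.
Petrov and Quinn both have date of first judicial appointment 11 Mar 2006, so the next rule applies.
Among Petrov and Quinn, alphabetically by surname: Petrov before Quinn.
Full order: Eriksen, Lund, Ferreira, Petrov, Quinn.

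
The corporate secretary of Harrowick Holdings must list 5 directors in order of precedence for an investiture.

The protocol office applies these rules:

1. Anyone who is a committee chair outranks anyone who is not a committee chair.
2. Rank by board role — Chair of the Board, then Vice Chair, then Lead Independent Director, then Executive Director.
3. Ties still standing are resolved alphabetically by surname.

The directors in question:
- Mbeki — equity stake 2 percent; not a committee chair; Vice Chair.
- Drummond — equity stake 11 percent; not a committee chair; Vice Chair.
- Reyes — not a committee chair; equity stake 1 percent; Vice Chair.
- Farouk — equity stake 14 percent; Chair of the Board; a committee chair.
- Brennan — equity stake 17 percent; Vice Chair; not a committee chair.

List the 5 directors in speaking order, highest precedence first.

Farouk, Brennan, Drummond, Mbeki, Reyes

By the first rule: Farouk (a committee chair); then Brennan, Drummond, Mbeki and Reyes (each not a committee chair).
Brennan, Drummond, Mbeki and Reyes are each Vice Chair, so the next rule applies.
Among Brennan, Drummond, Mbeki and Reyes, alphabetically by surname: Brennan before Drummond before Mbeki before Reyes.
Full order: Farouk, Brennan, Drummond, Mbeki, Reyes.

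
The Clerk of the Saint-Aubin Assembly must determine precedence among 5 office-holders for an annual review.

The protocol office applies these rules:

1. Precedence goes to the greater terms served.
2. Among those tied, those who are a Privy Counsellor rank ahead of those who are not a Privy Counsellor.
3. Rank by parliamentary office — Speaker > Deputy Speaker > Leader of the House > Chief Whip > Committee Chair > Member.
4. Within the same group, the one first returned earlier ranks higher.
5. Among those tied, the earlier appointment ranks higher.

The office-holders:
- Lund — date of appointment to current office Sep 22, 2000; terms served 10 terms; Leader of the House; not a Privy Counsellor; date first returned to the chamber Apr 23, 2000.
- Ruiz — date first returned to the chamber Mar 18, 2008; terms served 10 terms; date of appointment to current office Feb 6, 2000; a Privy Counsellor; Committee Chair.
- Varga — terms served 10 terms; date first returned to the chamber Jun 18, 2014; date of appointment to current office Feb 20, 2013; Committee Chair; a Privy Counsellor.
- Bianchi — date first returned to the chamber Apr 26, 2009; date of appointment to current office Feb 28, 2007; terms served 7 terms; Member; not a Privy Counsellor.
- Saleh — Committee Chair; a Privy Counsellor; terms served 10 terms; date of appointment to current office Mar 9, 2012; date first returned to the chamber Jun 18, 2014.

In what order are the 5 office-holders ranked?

Ruiz, Saleh, Varga, Lund, Bianchi

By terms served (higher first): Ruiz, Saleh, Varga and Lund (each 10 terms); then Bianchi (7 terms).
Among Ruiz, Saleh, Varga and Lund, a Privy Counsellor before not a Privy Counsellor: Ruiz, Saleh and Varga (a Privy Counsellor) before Lund (not a Privy Counsellor).
Ruiz, Saleh and Varga are each Committee Chair, so the next rule applies.
Among Ruiz, Saleh and Varga, by date first returned to the chamber (earlier first): Ruiz (Mar 18, 2008) before Saleh and Varga (Jun 18, 2014).
Among Saleh and Varga, by date of appointment to current office (earlier first): Saleh (Mar 9, 2012) before Varga (Feb 20, 2013).
Full order: Ruiz, Saleh, Varga, Lund, Bianchi.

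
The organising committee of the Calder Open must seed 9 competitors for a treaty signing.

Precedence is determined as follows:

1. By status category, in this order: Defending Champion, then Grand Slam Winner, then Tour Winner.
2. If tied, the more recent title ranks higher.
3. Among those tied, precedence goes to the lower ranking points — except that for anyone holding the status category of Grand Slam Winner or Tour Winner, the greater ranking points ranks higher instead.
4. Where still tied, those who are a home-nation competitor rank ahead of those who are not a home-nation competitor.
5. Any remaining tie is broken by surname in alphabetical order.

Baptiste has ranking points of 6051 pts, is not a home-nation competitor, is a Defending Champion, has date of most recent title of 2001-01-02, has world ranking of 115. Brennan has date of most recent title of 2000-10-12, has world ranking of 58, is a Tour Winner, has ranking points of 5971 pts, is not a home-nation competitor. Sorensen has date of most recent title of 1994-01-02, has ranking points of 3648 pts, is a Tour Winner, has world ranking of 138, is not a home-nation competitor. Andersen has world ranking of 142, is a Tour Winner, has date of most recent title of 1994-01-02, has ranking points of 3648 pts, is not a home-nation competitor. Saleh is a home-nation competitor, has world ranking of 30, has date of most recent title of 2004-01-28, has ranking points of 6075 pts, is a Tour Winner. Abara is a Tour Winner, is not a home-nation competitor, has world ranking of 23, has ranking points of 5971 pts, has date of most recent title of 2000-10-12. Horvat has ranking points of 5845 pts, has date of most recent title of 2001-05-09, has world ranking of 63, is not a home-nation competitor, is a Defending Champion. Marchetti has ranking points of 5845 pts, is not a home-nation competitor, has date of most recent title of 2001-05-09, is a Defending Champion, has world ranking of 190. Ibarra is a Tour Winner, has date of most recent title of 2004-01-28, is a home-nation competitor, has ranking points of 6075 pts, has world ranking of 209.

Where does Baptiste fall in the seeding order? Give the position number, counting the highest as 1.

By status category: Horvat, Marchetti and Baptiste (Defending Champion); then Ibarra, Saleh, Abara, Brennan, Andersen and Sorensen (Tour Winner).
Among Horvat, Marchetti and Baptiste, by date of most recent title (later first): Horvat and Marchetti (2001-05-09) before Baptiste (2001-01-02).
Horvat and Marchetti both have ranking points 5845 pts, so the next rule applies.
Horvat and Marchetti are each not a home-nation competitor, so the next rule applies.
Among Horvat and Marchetti, alphabetically by surname: Horvat before Marchetti.
Among Ibarra, Saleh, Abara, Brennan, Andersen and Sorensen, by date of most recent title (later first): Ibarra and Saleh (2004-01-28) before Abara and Brennan (2000-10-12) before Andersen and Sorensen (1994-01-02).
Ibarra and Saleh both have ranking points 6075 pts, so the next rule applies.
Ibarra and Saleh are each a home-nation competitor, so the next rule applies.
Among Ibarra and Saleh, alphabetically by surname: Ibarra before Saleh.
Abara and Brennan both have ranking points 5971 pts, so the next rule applies.
Abara and Brennan are each not a home-nation competitor, so the next rule applies.
Among Abara and Brennan, alphabetically by surname: Abara before Brennan.
Andersen and Sorensen both have ranking points 3648 pts, so the next rule applies.
Andersen and Sorensen are each not a home-nation competitor, so the next rule applies.
Among Andersen and Sorensen, alphabetically by surname: Andersen before Sorensen.
Order: Horvat, Marchetti, Baptiste, Ibarra, Saleh, Abara, Brennan, Andersen, Sorensen. So position 3.

3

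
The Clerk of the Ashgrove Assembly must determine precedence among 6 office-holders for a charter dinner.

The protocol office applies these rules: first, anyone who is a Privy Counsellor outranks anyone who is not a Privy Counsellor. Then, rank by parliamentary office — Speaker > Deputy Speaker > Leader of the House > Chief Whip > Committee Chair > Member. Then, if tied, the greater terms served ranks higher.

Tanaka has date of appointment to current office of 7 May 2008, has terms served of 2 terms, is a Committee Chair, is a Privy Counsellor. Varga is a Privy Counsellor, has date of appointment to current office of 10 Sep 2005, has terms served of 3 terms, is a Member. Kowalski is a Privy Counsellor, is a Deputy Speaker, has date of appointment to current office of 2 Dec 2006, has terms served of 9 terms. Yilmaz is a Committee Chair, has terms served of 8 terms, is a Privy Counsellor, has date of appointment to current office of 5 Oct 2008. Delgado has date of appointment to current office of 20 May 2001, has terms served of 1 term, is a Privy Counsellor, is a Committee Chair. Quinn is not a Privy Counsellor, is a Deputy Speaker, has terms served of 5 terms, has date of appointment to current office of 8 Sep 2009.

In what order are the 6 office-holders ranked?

Kowalski, Yilmaz, Tanaka, Delgado, Varga, Quinn

By the first rule: Kowalski, Yilmaz, Tanaka, Delgado and Varga (each a Privy Counsellor); then Quinn (not a Privy Counsellor).
Among Kowalski, Yilmaz, Tanaka, Delgado and Varga, by parliamentary office: Kowalski (Deputy Speaker) before Yilmaz, Tanaka and Delgado (Committee Chair) before Varga (Member).
Among Yilmaz, Tanaka and Delgado, by terms served (higher first): Yilmaz (8 terms) before Tanaka (2 terms) before Delgado (1 term).
Full order: Kowalski, Yilmaz, Tanaka, Delgado, Varga, Quinn.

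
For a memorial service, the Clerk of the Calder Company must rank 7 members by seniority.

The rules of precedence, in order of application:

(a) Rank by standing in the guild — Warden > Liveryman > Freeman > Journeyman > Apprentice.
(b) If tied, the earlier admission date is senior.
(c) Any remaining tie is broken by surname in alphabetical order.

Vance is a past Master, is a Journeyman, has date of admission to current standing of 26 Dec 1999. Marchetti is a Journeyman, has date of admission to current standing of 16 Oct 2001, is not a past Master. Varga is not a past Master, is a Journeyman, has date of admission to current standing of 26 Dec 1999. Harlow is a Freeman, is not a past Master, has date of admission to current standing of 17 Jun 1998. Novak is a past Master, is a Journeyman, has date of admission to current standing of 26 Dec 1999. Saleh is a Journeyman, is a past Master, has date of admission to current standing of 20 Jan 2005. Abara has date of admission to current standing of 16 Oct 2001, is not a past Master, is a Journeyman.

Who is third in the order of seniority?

By standing in the guild: Harlow (Freeman); then Novak, Vance, Varga, Abara, Marchetti and Saleh (Journeyman).
Among Novak, Vance, Varga, Abara, Marchetti and Saleh, by date of admission to current standing (earlier first): Novak, Vance and Varga (26 Dec 1999) before Abara and Marchetti (16 Oct 2001) before Saleh (20 Jan 2005).
Among Novak, Vance and Varga, alphabetically by surname: Novak before Vance before Varga.
Among Abara and Marchetti, alphabetically by surname: Abara before Marchetti.
Order: Harlow, Novak, Vance, Varga, Abara, Marchetti, Saleh.

Vance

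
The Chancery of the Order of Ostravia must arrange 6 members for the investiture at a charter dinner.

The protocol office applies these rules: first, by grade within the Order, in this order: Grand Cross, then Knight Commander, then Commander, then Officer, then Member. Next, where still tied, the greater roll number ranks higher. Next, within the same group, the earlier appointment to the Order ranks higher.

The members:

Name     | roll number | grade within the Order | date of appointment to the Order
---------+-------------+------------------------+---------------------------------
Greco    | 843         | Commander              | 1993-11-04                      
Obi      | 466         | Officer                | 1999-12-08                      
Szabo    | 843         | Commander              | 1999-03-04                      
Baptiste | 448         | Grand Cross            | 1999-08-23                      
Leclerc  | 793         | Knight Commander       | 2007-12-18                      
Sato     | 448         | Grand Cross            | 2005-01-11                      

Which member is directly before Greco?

Leclerc

By grade within the Order: Baptiste and Sato (Grand Cross); then Leclerc (Knight Commander); then Greco and Szabo (Commander); then Obi (Officer).
Baptiste and Sato both have roll number 448, so the next rule applies.
Among Baptiste and Sato, by date of appointment to the Order (earlier first): Baptiste (1999-08-23) before Sato (2005-01-11).
Greco and Szabo both have roll number 843, so the next rule applies.
Among Greco and Szabo, by date of appointment to the Order (earlier first): Greco (1993-11-04) before Szabo (1999-03-04).
Order: Baptiste, Sato, Leclerc, Greco, Szabo, Obi.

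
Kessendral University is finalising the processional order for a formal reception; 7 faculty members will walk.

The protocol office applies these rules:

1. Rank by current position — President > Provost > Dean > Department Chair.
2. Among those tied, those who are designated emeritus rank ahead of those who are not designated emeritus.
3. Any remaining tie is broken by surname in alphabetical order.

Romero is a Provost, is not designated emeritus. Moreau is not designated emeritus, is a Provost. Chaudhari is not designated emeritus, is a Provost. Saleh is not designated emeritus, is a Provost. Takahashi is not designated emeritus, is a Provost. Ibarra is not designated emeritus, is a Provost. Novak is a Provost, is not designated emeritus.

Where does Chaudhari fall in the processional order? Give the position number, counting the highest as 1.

1

By current position: Chaudhari, Ibarra, Moreau, Novak, Romero, Saleh and Takahashi (Provost).
Chaudhari, Ibarra, Moreau, Novak, Romero, Saleh and Takahashi are each not designated emeritus, so the next rule applies.
Among Chaudhari, Ibarra, Moreau, Novak, Romero, Saleh and Takahashi, alphabetically by surname: Chaudhari before Ibarra before Moreau before Novak before Romero before Saleh before Takahashi.
Order: Chaudhari, Ibarra, Moreau, Novak, Romero, Saleh, Takahashi. So position 1.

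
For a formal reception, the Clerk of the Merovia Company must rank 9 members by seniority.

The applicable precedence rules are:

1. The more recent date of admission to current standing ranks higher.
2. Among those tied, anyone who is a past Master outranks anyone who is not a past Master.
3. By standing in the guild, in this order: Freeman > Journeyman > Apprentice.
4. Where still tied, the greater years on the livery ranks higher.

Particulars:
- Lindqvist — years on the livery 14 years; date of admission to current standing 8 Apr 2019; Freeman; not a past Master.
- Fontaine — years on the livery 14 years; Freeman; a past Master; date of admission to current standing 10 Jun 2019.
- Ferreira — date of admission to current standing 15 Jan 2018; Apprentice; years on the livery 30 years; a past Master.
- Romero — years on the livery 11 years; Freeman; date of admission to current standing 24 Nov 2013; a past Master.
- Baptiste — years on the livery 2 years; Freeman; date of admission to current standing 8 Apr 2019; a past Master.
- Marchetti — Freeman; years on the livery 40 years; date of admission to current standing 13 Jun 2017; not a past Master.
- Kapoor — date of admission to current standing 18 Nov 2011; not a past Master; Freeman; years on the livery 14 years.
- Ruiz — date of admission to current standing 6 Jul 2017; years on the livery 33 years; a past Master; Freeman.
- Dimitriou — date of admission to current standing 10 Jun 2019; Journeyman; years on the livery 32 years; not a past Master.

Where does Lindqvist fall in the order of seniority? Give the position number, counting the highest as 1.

By date of admission to current standing (later first): Fontaine and Dimitriou (both 10 Jun 2019); then Baptiste and Lindqvist (both 8 Apr 2019); then Ferreira (15 Jan 2018); then Ruiz (6 Jul 2017); then Marchetti (13 Jun 2017); then Romero (24 Nov 2013); then Kapoor (18 Nov 2011).
Among Fontaine and Dimitriou, a past Master before not a past Master: Fontaine (a past Master) before Dimitriou (not a past Master).
Among Baptiste and Lindqvist, a past Master before not a past Master: Baptiste (a past Master) before Lindqvist (not a past Master).
Order: Fontaine, Dimitriou, Baptiste, Lindqvist, Ferreira, Ruiz, Marchetti, Romero, Kapoor. So position 4.

4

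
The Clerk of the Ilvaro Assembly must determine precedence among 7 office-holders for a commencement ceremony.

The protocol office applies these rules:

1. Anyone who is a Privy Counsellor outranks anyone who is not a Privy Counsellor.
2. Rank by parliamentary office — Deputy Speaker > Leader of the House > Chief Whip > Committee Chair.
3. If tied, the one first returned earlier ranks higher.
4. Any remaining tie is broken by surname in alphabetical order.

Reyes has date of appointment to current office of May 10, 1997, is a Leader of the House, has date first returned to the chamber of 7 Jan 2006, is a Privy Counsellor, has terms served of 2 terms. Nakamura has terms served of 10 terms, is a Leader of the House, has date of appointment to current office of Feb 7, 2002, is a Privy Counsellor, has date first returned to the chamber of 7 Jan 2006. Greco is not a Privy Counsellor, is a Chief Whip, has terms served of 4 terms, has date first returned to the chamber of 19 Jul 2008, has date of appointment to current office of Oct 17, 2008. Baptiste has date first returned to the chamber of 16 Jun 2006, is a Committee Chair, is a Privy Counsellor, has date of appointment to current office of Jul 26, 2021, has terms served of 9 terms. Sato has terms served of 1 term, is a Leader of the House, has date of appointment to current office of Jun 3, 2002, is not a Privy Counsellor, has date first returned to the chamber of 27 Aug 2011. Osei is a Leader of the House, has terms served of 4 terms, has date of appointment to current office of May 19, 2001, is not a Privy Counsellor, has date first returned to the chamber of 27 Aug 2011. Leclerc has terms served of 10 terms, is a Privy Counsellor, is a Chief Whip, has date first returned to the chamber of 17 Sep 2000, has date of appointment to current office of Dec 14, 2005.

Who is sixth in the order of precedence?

Sato

By the first rule: Nakamura, Reyes, Leclerc and Baptiste (each a Privy Counsellor); then Osei, Sato and Greco (each not a Privy Counsellor).
Among Nakamura, Reyes, Leclerc and Baptiste, by parliamentary office: Nakamura and Reyes (Leader of the House) before Leclerc (Chief Whip) before Baptiste (Committee Chair).
Nakamura and Reyes both have date first returned to the chamber 7 Jan 2006, so the next rule applies.
Among Nakamura and Reyes, alphabetically by surname: Nakamura before Reyes.
Among Osei, Sato and Greco, by parliamentary office: Osei and Sato (Leader of the House) before Greco (Chief Whip).
Osei and Sato both have date first returned to the chamber 27 Aug 2011, so the next rule applies.
Among Osei and Sato, alphabetically by surname: Osei before Sato.
Order: Nakamura, Reyes, Leclerc, Baptiste, Osei, Sato, Greco.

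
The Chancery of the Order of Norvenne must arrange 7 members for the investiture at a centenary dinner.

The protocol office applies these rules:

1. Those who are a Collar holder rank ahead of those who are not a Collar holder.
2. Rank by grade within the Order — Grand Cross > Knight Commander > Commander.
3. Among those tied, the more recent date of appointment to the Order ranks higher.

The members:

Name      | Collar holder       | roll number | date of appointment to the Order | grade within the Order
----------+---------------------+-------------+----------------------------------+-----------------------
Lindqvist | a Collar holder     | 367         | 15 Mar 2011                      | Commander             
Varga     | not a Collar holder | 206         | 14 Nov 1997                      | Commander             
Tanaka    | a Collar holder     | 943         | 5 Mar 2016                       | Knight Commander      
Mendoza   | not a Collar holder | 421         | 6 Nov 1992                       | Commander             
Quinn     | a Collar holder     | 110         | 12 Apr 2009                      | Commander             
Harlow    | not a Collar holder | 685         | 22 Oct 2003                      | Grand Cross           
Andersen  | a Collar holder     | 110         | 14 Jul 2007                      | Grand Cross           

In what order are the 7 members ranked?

Andersen, Tanaka, Lindqvist, Quinn, Harlow, Varga, Mendoza

By the first rule: Andersen, Tanaka, Lindqvist and Quinn (each a Collar holder); then Harlow, Varga and Mendoza (each not a Collar holder).
Among Andersen, Tanaka, Lindqvist and Quinn, by grade within the Order: Andersen (Grand Cross) before Tanaka (Knight Commander) before Lindqvist and Quinn (Commander).
Among Lindqvist and Quinn, by date of appointment to the Order (later first): Lindqvist (15 Mar 2011) before Quinn (12 Apr 2009).
Among Harlow, Varga and Mendoza, by grade within the Order: Harlow (Grand Cross) before Varga and Mendoza (Commander).
Among Varga and Mendoza, by date of appointment to the Order (later first): Varga (14 Nov 1997) before Mendoza (6 Nov 1992).
Full order: Andersen, Tanaka, Lindqvist, Quinn, Harlow, Varga, Mendoza.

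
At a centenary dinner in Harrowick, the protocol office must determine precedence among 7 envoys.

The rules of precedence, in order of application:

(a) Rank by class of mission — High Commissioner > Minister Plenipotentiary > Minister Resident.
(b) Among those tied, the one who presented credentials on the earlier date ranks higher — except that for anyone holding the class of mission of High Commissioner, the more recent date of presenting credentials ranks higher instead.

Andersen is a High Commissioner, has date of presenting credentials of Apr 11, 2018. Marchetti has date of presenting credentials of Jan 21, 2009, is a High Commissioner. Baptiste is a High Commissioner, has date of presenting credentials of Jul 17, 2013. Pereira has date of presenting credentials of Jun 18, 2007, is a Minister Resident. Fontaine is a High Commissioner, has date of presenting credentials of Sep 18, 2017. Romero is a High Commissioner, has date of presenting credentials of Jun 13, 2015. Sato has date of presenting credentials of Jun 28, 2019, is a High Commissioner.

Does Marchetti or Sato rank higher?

By class of mission: Sato, Andersen, Fontaine, Romero, Baptiste and Marchetti (High Commissioner); then Pereira (Minister Resident).
Among Sato, Andersen, Fontaine, Romero, Baptiste and Marchetti, by date of presenting credentials (later first) (reversed rule for this group): Sato (Jun 28, 2019) before Andersen (Apr 11, 2018) before Fontaine (Sep 18, 2017) before Romero (Jun 13, 2015) before Baptiste (Jul 17, 2013) before Marchetti (Jan 21, 2009).
So Sato takes precedence.

Sato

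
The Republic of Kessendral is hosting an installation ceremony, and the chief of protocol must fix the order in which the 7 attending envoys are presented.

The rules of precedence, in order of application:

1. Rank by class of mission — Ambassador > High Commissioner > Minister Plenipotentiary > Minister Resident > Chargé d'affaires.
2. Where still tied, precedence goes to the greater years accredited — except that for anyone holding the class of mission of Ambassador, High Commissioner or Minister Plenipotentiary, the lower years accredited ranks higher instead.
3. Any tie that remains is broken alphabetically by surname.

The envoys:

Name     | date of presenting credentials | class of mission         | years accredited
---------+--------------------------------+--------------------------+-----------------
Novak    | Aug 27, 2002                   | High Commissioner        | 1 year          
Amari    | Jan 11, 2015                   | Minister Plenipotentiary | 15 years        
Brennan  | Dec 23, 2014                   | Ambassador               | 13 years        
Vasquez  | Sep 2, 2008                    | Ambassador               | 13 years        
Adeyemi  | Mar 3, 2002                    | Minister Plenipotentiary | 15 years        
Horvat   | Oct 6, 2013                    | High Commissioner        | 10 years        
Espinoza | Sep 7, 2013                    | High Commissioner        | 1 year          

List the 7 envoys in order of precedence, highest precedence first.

By class of mission: Brennan and Vasquez (Ambassador); then Espinoza, Novak and Horvat (High Commissioner); then Adeyemi and Amari (Minister Plenipotentiary).
Brennan and Vasquez both have years accredited 13 years, so the next rule applies.
Among Brennan and Vasquez, alphabetically by surname: Brennan before Vasquez.
Among Espinoza, Novak and Horvat, by years accredited (lower first) (reversed rule for this group): Espinoza and Novak (1 year) before Horvat (10 years).
Among Espinoza and Novak, alphabetically by surname: Espinoza before Novak.
Adeyemi and Amari both have years accredited 15 years, so the next rule applies.
Among Adeyemi and Amari, alphabetically by surname: Adeyemi before Amari.
Full order: Brennan, Vasquez, Espinoza, Novak, Horvat, Adeyemi, Amari.

Brennan, Vasquez, Espinoza, Novak, Horvat, Adeyemi, Amari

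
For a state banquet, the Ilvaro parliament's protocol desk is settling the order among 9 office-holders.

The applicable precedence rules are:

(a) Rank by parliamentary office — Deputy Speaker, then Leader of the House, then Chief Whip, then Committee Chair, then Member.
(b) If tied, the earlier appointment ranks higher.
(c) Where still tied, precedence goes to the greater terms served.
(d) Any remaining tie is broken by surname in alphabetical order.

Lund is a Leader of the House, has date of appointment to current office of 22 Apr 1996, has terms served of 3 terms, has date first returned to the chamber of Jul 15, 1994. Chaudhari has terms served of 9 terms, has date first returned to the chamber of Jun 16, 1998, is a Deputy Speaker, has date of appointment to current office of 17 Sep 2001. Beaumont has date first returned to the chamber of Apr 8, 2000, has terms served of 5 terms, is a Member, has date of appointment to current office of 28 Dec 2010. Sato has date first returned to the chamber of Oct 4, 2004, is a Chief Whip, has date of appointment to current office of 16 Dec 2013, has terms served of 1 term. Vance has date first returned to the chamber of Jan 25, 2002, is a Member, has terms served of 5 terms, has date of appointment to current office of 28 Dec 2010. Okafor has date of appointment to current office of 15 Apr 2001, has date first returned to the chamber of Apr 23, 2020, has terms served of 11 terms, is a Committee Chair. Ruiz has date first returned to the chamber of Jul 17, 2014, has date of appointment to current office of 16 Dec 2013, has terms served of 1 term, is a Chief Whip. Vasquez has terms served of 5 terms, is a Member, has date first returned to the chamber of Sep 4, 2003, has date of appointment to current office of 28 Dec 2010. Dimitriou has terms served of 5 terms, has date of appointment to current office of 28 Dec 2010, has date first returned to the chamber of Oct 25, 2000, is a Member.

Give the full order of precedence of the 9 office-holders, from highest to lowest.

By parliamentary office: Chaudhari (Deputy Speaker); then Lund (Leader of the House); then Ruiz and Sato (Chief Whip); then Okafor (Committee Chair); then Beaumont, Dimitriou, Vance and Vasquez (Member).
Ruiz and Sato both have date of appointment to current office 16 Dec 2013, so the next rule applies.
Ruiz and Sato both have terms served 1 term, so the next rule applies.
Among Ruiz and Sato, alphabetically by surname: Ruiz before Sato.
Beaumont, Dimitriou, Vance and Vasquez all have date of appointment to current office 28 Dec 2010, so the next rule applies.
Beaumont, Dimitriou, Vance and Vasquez all have terms served 5 terms, so the next rule applies.
Among Beaumont, Dimitriou, Vance and Vasquez, alphabetically by surname: Beaumont before Dimitriou before Vance before Vasquez.
Full order: Chaudhari, Lund, Ruiz, Sato, Okafor, Beaumont, Dimitriou, Vance, Vasquez.

Chaudhari, Lund, Ruiz, Sato, Okafor, Beaumont, Dimitriou, Vance, Vasquez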